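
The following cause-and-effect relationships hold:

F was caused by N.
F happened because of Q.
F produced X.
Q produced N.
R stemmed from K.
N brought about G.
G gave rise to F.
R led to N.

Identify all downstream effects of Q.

F, G, N, X

Direct effects: N, F.
2 steps out: G, X.
Not reachable from it: K, R.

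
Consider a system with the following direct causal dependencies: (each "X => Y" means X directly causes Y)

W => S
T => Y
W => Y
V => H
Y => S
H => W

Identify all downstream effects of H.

S, W, Y

Direct effects: W.
2 steps out: Y, S.
Not reachable from it: T, V.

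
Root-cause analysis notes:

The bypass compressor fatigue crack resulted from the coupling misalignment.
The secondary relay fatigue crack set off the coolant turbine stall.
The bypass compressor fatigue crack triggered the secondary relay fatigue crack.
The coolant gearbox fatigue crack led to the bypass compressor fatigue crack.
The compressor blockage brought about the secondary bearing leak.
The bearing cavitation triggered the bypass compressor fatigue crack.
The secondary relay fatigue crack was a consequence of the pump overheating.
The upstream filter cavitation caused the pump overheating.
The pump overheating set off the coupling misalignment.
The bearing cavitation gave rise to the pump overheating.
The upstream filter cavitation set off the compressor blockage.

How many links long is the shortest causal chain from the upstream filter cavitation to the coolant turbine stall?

Shortest chain: the upstream filter cavitation → the pump overheating → the secondary relay fatigue crack → the coolant turbine stall.

3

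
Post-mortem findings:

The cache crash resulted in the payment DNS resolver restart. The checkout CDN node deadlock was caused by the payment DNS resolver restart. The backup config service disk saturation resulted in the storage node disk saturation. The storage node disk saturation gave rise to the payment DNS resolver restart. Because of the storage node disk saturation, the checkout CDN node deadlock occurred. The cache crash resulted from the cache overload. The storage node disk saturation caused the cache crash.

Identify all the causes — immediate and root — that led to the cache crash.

the backup config service disk saturation, the cache overload, the storage node disk saturation

Immediate causes of the cache crash: the storage node disk saturation, the cache overload.
Further upstream: the backup config service disk saturation.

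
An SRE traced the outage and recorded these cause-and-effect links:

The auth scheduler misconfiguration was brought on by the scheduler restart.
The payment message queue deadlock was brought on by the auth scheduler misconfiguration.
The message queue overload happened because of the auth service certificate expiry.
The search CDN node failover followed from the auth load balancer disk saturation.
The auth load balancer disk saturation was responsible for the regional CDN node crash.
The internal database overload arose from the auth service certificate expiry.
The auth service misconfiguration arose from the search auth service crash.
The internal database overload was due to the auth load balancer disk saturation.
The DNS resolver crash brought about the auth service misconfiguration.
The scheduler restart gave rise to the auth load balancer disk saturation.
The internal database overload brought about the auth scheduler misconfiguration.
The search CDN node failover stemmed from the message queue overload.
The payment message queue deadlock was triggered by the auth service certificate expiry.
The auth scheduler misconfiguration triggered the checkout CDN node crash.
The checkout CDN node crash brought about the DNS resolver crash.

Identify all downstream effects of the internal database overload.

Direct effects: the auth scheduler misconfiguration.
2 steps out: the payment message queue deadlock, the checkout CDN node crash.
3 steps out: the DNS resolver crash.
4 steps out: the auth service misconfiguration.
Not reachable from it: the search auth service crash, the scheduler restart, the auth load balancer disk saturation, the auth service certificate expiry, the message queue overload, the search CDN node failover, the regional CDN node crash.

the DNS resolver crash, the auth scheduler misconfiguration, the auth service misconfiguration, the checkout CDN node crash, the payment message queue deadlock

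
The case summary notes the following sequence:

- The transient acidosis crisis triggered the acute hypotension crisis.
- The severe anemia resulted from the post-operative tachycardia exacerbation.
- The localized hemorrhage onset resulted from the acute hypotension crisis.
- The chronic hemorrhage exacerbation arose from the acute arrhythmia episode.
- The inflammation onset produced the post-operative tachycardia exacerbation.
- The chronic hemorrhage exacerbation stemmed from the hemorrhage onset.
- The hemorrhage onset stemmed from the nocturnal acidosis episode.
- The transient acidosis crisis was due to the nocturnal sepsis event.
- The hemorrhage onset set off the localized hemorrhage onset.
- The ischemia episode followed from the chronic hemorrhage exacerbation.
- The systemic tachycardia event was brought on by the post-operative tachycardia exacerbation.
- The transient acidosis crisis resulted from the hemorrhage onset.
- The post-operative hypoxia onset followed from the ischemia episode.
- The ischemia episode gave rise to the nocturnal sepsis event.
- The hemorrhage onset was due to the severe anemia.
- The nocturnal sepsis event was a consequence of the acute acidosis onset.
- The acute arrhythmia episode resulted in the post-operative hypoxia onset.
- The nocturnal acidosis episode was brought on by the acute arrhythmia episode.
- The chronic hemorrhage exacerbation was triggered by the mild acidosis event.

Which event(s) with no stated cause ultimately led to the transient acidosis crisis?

Tracing upstream from the transient acidosis crisis: the transient acidosis crisis ← the hemorrhage onset ← the severe anemia ← the post-operative tachycardia exacerbation ← the inflammation onset.
A separate upstream branch: the transient acidosis crisis ← the nocturnal sepsis event ← the acute acidosis onset.
A separate upstream branch: the transient acidosis crisis ← the hemorrhage onset ← the nocturnal acidosis episode ← the acute arrhythmia episode.
A separate upstream branch: the transient acidosis crisis ← the nocturnal sepsis event ← the ischemia episode ← the chronic hemorrhage exacerbation ← the mild acidosis event.
Each of those chain origins has no stated cause.

the acute acidosis onset, the acute arrhythmia episode, the inflammation onset, the mild acidosis event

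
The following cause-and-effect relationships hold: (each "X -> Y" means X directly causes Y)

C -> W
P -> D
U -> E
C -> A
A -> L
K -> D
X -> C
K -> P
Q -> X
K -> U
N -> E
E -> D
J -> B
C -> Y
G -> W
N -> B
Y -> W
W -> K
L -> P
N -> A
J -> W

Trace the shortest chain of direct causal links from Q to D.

Q → X
X → C
C → W
W → K
K → D
Length: 5 steps.

Q → X → C → W → K → D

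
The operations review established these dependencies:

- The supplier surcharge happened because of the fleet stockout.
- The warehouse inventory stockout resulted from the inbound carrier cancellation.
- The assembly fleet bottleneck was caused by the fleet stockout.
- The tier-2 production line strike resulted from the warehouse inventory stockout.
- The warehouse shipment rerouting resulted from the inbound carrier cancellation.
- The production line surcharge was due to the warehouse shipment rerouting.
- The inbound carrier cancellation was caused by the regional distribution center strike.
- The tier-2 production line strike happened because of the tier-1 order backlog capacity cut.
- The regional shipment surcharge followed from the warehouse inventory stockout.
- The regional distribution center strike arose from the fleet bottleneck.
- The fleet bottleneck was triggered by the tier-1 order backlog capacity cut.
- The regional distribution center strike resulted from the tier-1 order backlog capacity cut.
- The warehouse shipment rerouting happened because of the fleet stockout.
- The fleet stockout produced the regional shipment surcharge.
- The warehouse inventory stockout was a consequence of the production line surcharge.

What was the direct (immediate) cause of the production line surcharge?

the warehouse shipment rerouting

Upstream contributors include the fleet stockout, the tier-1 order backlog capacity cut, the fleet bottleneck, the regional distribution center strike, the inbound carrier cancellation, but only the warehouse shipment rerouting feeds directly into the production line surcharge.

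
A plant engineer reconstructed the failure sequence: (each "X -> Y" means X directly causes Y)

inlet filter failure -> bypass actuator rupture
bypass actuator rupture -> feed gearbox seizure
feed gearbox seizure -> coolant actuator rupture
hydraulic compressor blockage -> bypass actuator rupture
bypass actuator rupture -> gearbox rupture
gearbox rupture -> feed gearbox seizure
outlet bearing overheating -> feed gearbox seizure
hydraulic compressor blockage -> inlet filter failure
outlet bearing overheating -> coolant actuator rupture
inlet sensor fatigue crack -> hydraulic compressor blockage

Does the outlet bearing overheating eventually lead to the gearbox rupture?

No

The outlet bearing overheating leads to the feed gearbox seizure, the coolant actuator rupture; the gearbox rupture is not among them.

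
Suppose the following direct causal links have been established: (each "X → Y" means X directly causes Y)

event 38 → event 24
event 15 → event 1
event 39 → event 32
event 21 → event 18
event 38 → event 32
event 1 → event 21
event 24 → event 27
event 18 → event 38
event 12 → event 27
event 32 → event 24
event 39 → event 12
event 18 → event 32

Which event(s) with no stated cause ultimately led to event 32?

event 15, event 39

Tracing upstream from event 32: event 32 ← event 18 ← event 21 ← event 1 ← event 15.
A separate upstream branch: event 32 ← event 39.
Each of those chain origins has no stated cause.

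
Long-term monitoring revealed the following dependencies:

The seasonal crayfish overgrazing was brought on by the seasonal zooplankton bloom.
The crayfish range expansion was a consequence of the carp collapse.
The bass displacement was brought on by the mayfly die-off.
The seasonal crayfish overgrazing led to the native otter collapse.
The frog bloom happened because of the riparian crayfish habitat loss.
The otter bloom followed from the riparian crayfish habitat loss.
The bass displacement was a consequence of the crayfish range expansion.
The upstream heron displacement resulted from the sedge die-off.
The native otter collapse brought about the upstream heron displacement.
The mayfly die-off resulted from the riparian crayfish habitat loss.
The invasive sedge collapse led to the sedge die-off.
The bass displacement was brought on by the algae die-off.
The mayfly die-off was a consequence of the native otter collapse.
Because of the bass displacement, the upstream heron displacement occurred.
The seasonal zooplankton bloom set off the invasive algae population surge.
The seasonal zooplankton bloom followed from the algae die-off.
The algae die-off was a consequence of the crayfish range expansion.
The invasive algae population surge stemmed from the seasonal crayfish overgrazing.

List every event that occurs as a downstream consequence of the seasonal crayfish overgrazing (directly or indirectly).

the bass displacement, the invasive algae population surge, the mayfly die-off, the native otter collapse, the upstream heron displacement

Direct effects: the native otter collapse, the invasive algae population surge.
2 steps out: the mayfly die-off, the upstream heron displacement.
3 steps out: the bass displacement.
Not reachable from it: the riparian crayfish habitat loss, the otter bloom, the carp collapse, the crayfish range expansion, the algae die-off, the frog bloom, the seasonal zooplankton bloom, the invasive sedge collapse, the sedge die-off.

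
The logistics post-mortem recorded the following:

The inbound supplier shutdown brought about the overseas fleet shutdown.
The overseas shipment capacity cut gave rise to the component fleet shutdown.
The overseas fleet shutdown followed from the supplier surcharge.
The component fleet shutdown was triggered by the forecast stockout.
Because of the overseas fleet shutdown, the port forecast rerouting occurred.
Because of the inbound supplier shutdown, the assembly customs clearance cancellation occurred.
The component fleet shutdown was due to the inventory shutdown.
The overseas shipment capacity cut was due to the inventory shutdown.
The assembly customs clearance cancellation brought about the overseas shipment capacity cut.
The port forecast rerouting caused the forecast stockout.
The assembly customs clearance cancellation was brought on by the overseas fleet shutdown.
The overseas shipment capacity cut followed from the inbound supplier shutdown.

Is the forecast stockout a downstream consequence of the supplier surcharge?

Yes

There is a causal chain: the supplier surcharge → the overseas fleet shutdown → the port forecast rerouting → the forecast stockout.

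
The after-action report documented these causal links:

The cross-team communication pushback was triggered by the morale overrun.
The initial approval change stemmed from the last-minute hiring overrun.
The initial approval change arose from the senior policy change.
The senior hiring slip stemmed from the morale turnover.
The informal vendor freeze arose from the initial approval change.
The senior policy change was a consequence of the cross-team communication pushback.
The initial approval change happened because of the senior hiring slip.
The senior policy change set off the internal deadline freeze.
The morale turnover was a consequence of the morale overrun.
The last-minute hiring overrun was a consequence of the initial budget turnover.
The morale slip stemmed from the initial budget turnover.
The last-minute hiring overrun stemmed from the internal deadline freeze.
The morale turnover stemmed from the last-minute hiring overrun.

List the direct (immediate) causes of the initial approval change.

Upstream contributors include the initial budget turnover, the morale overrun, the cross-team communication pushback, the internal deadline freeze, the morale turnover, but only the last-minute hiring overrun, the senior hiring slip, the senior policy change feed directly into the initial approval change.

the last-minute hiring overrun, the senior hiring slip, the senior policy change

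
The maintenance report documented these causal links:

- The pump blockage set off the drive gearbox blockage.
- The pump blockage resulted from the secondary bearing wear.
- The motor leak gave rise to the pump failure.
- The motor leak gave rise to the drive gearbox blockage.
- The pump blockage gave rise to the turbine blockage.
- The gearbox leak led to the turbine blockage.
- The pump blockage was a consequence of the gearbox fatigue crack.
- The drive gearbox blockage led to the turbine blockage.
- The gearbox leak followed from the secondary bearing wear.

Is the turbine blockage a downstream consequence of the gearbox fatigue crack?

Yes

There is a causal chain: the gearbox fatigue crack → the pump blockage → the turbine blockage.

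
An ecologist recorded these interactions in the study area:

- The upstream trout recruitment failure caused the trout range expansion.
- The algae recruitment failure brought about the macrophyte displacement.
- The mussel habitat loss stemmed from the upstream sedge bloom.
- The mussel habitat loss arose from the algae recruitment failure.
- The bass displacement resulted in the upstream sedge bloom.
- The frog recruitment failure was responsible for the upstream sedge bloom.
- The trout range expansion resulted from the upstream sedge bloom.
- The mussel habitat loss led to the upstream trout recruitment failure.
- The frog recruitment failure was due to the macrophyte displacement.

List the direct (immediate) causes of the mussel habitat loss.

Upstream contributors include the macrophyte displacement, the frog recruitment failure, the bass displacement, but only the algae recruitment failure, the upstream sedge bloom feed directly into the mussel habitat loss.

the algae recruitment failure, the upstream sedge bloom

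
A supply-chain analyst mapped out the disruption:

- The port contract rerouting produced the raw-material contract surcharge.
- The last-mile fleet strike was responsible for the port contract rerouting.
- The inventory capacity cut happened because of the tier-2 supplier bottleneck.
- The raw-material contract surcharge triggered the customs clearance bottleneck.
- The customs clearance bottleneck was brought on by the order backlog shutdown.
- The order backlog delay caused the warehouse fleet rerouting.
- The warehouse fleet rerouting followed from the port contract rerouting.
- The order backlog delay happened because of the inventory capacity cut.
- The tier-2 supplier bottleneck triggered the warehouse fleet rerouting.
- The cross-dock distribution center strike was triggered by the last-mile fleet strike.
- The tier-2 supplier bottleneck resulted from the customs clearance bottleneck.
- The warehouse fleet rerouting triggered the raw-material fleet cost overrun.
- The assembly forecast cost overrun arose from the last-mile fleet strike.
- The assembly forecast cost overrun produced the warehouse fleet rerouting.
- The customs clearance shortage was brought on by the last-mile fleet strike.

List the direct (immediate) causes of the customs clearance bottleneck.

the order backlog shutdown, the raw-material contract surcharge

Upstream contributors include the last-mile fleet strike, the port contract rerouting, but only the order backlog shutdown, the raw-material contract surcharge feed directly into the customs clearance bottleneck.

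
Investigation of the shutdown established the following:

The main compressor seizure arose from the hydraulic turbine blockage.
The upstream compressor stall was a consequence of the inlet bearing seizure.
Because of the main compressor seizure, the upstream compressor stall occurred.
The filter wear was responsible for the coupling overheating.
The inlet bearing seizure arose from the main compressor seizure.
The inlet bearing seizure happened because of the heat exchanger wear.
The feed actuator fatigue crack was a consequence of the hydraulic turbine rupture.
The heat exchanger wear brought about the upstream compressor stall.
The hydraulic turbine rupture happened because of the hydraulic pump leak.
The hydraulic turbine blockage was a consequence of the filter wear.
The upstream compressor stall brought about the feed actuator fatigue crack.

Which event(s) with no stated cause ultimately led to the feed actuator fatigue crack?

Tracing upstream from the feed actuator fatigue crack: the feed actuator fatigue crack ← the upstream compressor stall ← the main compressor seizure ← the hydraulic turbine blockage ← the filter wear.
A separate upstream branch: the feed actuator fatigue crack ← the hydraulic turbine rupture ← the hydraulic pump leak.
A separate upstream branch: the feed actuator fatigue crack ← the upstream compressor stall ← the heat exchanger wear.
Each of those chain origins has no stated cause.

the filter wear, the heat exchanger wear, the hydraulic pump leak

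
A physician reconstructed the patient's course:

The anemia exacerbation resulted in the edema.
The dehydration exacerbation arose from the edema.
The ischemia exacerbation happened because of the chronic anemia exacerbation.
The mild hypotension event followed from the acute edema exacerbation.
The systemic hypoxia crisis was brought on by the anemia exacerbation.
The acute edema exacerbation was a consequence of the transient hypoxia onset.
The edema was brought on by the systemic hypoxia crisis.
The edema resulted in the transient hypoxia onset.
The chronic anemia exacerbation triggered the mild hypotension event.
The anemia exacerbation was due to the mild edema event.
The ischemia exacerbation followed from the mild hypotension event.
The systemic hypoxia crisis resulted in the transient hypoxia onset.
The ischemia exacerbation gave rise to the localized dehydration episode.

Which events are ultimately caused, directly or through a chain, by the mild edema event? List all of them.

Direct effects: the anemia exacerbation.
2 steps out: the systemic hypoxia crisis, the edema.
3 steps out: the transient hypoxia onset, the dehydration exacerbation.
4 steps out: the acute edema exacerbation.
5 steps out: the mild hypotension event.
6 steps out: the ischemia exacerbation.
7 steps out: the localized dehydration episode.
Not reachable from it: the chronic anemia exacerbation.

the acute edema exacerbation, the anemia exacerbation, the dehydration exacerbation, the edema, the ischemia exacerbation, the localized dehydration episode, the mild hypotension event, the systemic hypoxia crisis, the transient hypoxia onset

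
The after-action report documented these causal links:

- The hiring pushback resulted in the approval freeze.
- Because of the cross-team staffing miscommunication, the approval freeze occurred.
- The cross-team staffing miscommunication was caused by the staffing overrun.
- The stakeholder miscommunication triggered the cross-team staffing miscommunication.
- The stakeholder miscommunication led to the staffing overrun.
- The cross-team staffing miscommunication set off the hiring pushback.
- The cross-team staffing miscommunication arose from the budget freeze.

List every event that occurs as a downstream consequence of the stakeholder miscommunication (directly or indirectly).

Direct effects: the staffing overrun, the cross-team staffing miscommunication.
2 steps out: the hiring pushback, the approval freeze.
Not reachable from it: the budget freeze.

the approval freeze, the cross-team staffing miscommunication, the hiring pushback, the staffing overrun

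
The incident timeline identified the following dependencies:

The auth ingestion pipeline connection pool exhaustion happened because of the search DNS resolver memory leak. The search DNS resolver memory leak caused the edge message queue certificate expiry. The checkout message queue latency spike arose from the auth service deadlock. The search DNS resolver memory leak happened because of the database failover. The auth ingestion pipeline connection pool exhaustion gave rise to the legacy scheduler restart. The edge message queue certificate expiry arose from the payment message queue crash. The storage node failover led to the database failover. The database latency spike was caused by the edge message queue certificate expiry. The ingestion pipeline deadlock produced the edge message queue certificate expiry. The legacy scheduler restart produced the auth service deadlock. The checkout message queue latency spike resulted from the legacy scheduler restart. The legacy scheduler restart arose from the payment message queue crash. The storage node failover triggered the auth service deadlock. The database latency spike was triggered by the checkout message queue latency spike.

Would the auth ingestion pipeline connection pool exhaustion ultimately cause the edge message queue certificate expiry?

No

The auth ingestion pipeline connection pool exhaustion leads to the legacy scheduler restart, the auth service deadlock, the checkout message queue latency spike, the database latency spike; the edge message queue certificate expiry is not among them.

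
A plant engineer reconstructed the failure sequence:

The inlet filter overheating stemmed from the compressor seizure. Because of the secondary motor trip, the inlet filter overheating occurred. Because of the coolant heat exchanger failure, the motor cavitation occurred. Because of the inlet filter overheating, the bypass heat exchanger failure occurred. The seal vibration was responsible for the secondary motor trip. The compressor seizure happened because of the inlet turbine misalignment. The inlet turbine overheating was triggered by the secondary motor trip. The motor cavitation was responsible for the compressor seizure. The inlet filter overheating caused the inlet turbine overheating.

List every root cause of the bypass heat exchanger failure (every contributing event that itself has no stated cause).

Tracing upstream from the bypass heat exchanger failure: the bypass heat exchanger failure ← the inlet filter overheating ← the compressor seizure ← the inlet turbine misalignment.
A separate upstream branch: the bypass heat exchanger failure ← the inlet filter overheating ← the secondary motor trip ← the seal vibration.
A separate upstream branch: the bypass heat exchanger failure ← the inlet filter overheating ← the compressor seizure ← the motor cavitation ← the coolant heat exchanger failure.
Each of those chain origins has no stated cause.

the coolant heat exchanger failure, the inlet turbine misalignment, the seal vibration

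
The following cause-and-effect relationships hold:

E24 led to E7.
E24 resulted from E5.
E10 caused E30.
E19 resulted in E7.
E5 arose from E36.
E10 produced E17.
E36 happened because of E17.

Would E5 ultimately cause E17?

E5 leads to E24, E7; E17 is not among them.

No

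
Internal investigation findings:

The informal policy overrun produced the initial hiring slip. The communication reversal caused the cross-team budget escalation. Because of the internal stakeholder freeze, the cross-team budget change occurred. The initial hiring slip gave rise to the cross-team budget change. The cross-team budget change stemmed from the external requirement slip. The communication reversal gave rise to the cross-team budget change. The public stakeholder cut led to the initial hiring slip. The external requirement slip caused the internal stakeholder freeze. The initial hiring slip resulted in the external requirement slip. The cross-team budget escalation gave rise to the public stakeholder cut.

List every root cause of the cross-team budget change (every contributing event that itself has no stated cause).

the communication reversal, the informal policy overrun

Tracing upstream from the cross-team budget change: the cross-team budget change ← the communication reversal.
A separate upstream branch: the cross-team budget change ← the initial hiring slip ← the informal policy overrun.
Each of those chain origins has no stated cause.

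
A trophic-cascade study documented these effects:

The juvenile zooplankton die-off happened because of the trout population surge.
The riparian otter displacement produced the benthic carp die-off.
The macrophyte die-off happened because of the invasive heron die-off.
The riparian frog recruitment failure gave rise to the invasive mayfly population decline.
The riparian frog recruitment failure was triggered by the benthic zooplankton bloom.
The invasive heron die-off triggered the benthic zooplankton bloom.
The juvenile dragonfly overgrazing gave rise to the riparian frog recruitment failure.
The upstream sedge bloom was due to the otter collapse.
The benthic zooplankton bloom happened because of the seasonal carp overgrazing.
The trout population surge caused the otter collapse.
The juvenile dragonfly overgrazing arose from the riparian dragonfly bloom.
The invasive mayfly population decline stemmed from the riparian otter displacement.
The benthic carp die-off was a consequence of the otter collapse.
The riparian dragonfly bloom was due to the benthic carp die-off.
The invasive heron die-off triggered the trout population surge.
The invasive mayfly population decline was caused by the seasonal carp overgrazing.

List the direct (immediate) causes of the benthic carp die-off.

Upstream contributors include the invasive heron die-off, the trout population surge, but only the otter collapse, the riparian otter displacement feed directly into the benthic carp die-off.

the otter collapse, the riparian otter displacement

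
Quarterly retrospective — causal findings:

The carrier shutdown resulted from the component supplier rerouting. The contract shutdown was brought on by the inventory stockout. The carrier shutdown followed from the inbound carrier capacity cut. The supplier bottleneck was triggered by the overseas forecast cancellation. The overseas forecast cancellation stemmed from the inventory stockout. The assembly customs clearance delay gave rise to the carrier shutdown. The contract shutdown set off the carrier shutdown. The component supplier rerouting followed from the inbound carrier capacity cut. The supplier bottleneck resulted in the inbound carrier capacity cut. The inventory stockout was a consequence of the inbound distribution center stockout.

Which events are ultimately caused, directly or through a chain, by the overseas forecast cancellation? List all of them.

the carrier shutdown, the component supplier rerouting, the inbound carrier capacity cut, the supplier bottleneck

Direct effects: the supplier bottleneck.
2 steps out: the inbound carrier capacity cut.
3 steps out: the component supplier rerouting, the carrier shutdown.
Not reachable from it: the inbound distribution center stockout, the inventory stockout, the contract shutdown, the assembly customs clearance delay.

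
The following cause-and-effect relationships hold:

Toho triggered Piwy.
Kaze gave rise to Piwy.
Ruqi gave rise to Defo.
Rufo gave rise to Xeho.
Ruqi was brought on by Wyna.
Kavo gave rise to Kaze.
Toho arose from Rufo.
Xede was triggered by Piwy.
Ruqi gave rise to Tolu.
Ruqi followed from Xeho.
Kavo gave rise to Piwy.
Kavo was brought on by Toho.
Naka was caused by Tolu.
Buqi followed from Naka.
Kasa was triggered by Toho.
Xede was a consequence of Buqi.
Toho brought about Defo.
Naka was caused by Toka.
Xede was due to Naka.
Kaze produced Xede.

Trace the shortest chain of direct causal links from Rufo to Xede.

Rufo → Toho
Toho → Piwy
Piwy → Xede
Length: 3 steps.

Rufo → Toho → Piwy → Xede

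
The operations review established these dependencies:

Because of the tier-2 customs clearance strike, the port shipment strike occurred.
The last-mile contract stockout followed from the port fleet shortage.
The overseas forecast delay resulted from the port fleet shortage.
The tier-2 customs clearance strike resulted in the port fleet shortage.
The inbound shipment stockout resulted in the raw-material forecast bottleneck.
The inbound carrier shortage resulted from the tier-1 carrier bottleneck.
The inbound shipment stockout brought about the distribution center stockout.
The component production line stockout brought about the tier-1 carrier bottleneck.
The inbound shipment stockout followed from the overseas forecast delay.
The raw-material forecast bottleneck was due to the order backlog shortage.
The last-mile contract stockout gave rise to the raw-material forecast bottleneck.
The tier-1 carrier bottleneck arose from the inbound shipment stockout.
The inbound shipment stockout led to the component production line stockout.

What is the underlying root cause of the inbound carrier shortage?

the tier-2 customs clearance strike

Tracing upstream from the inbound carrier shortage: the inbound carrier shortage ← the tier-1 carrier bottleneck ← the inbound shipment stockout ← the overseas forecast delay ← the port fleet shortage ← the tier-2 customs clearance strike.
The tier-2 customs clearance strike has no stated cause, so it is the root.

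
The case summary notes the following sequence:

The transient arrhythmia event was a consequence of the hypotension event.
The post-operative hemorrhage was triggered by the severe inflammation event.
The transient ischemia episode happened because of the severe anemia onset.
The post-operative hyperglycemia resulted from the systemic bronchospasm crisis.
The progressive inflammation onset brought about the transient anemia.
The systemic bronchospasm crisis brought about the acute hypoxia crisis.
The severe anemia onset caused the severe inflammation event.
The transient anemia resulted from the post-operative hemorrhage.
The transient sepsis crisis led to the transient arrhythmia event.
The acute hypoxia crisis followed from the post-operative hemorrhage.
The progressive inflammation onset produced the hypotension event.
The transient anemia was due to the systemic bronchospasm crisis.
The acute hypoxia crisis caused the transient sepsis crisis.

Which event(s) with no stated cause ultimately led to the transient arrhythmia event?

Tracing upstream from the transient arrhythmia event: the transient arrhythmia event ← the transient sepsis crisis ← the acute hypoxia crisis ← the systemic bronchospasm crisis.
A separate upstream branch: the transient arrhythmia event ← the transient sepsis crisis ← the acute hypoxia crisis ← the post-operative hemorrhage ← the severe inflammation event ← the severe anemia onset.
A separate upstream branch: the transient arrhythmia event ← the hypotension event ← the progressive inflammation onset.
Each of those chain origins has no stated cause.

the progressive inflammation onset, the severe anemia onset, the systemic bronchospasm crisis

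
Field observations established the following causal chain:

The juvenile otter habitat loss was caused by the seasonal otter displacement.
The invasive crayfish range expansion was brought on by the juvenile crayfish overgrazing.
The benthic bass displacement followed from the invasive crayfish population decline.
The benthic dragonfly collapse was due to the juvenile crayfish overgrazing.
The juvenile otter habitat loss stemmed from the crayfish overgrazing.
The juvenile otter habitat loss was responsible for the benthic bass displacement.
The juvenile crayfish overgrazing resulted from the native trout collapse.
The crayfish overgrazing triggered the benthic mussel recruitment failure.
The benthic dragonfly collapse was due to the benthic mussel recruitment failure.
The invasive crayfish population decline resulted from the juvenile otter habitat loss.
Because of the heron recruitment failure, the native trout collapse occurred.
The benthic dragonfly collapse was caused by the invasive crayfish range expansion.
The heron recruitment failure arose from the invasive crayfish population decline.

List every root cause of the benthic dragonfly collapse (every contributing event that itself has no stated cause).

Tracing upstream from the benthic dragonfly collapse: the benthic dragonfly collapse ← the benthic mussel recruitment failure ← the crayfish overgrazing.
A separate upstream branch: the benthic dragonfly collapse ← the juvenile crayfish overgrazing ← the native trout collapse ← the heron recruitment failure ← the invasive crayfish population decline ← the juvenile otter habitat loss ← the seasonal otter displacement.
Each of those chain origins has no stated cause.

the crayfish overgrazing, the seasonal otter displacement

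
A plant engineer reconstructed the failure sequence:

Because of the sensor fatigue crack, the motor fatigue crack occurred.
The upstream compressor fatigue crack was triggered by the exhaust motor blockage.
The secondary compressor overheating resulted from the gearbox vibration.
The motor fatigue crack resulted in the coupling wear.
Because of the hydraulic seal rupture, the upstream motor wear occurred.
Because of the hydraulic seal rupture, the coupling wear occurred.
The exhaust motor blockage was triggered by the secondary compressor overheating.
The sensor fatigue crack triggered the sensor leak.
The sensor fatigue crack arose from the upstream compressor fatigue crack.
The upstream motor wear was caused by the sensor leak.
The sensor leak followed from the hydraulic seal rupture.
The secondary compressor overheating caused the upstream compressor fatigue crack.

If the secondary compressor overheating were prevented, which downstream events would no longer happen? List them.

the exhaust motor blockage, the motor fatigue crack, the sensor fatigue crack, the upstream compressor fatigue crack

Downstream of the secondary compressor overheating: the exhaust motor blockage, the upstream compressor fatigue crack, the sensor fatigue crack, the sensor leak, the upstream motor wear, the motor fatigue crack, the coupling wear.
Of those, still caused via another path: the sensor leak, the upstream motor wear, the coupling wear.
The remainder have no surviving cause.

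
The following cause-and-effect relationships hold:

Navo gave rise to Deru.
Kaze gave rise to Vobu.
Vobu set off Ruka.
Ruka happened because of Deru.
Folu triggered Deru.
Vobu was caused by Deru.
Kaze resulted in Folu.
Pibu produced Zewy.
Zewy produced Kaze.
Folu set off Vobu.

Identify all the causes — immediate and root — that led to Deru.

Immediate causes of Deru: Folu, Navo.
Further upstream: Pibu, Zewy, Kaze.

Folu, Kaze, Navo, Pibu, Zewy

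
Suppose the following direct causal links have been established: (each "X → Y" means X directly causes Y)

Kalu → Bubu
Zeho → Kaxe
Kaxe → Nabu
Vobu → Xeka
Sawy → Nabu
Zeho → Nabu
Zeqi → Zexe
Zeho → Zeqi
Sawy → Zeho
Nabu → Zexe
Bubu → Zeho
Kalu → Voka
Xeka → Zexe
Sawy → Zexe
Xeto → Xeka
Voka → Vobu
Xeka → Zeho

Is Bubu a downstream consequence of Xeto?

Xeto leads to Xeka, Zeho, Kaxe, Nabu, Zeqi, Zexe; Bubu is not among them.

No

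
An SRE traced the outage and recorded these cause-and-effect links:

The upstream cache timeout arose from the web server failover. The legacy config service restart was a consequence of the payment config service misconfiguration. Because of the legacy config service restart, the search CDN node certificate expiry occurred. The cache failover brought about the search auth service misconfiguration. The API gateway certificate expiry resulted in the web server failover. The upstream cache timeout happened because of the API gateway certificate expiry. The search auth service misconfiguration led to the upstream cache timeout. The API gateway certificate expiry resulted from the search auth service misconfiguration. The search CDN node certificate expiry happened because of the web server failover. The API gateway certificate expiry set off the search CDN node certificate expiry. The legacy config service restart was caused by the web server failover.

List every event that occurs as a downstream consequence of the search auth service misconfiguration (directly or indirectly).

the API gateway certificate expiry, the legacy config service restart, the search CDN node certificate expiry, the upstream cache timeout, the web server failover

Direct effects: the API gateway certificate expiry, the upstream cache timeout.
2 steps out: the web server failover, the search CDN node certificate expiry.
3 steps out: the legacy config service restart.
Not reachable from it: the cache failover, the payment config service misconfiguration.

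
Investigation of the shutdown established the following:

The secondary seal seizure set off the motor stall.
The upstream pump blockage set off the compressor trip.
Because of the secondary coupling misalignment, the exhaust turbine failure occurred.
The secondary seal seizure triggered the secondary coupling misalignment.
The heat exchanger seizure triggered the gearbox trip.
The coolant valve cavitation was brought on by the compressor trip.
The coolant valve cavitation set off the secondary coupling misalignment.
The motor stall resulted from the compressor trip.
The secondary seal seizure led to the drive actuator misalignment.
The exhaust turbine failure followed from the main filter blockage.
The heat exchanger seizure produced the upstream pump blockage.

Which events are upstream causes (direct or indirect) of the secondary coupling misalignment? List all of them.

Immediate causes of the secondary coupling misalignment: the secondary seal seizure, the coolant valve cavitation.
Further upstream: the heat exchanger seizure, the upstream pump blockage, the compressor trip.

the compressor trip, the coolant valve cavitation, the heat exchanger seizure, the secondary seal seizure, the upstream pump blockage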